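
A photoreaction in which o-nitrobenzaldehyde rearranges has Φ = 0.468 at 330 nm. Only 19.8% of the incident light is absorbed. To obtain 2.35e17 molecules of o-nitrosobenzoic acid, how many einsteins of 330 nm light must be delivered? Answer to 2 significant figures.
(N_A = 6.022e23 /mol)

4.2e-6 einstein

Product: 2.35e17 / 6.022e23 = 3.902e-7 mol.
Photons that must be absorbed: 3.902e-7 / 0.468 = 8.338e-7 mol.
Incident photons needed: 8.338e-7 / 0.198 = 4.211e-6 mol.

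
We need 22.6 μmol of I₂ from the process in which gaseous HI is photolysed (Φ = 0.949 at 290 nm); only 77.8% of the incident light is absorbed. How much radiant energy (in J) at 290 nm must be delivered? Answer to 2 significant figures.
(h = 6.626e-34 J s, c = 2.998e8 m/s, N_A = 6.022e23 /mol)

Product: 22.6 μmol = 2.26e-5 mol.
Photons that must be absorbed: 2.26e-5 / 0.949 = 2.381e-5 mol.
Incident photons needed: 2.381e-5 / 0.778 = 3.060e-5 mol.
Photon energy: hc/λ = 6.850e-19 J; per mole, 4.125e5 J mol⁻¹.
Energy required: 3.060e-5 × 4.125e5 = 13 J.

13 J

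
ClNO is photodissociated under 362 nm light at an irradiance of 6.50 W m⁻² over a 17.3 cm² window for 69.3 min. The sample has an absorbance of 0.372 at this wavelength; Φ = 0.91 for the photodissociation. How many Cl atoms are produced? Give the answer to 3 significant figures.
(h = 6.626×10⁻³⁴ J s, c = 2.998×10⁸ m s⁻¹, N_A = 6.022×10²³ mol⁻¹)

Photon energy at 362 nm: hc/λ = (6.626×10⁻³⁴)(2.998×10⁸)/(362×10⁻⁹) = 5.487×10⁻¹⁹ J.
Energy delivered: (6.50 W m⁻²)(17.3×10⁻⁴ m²)(4158 s) = 46.76 J.
Photons incident: 46.76 / 5.487×10⁻¹⁹ = 8.522×10¹⁹, i.e. 8.522×10¹⁹/6.022×10²³ = 1.415×10⁻⁴ mol.
Fraction absorbed: 1 − 10^(−0.372) = 0.5754.
Photons absorbed: 0.5754 × 1.415×10⁻⁴ = 8.142×10⁻⁵ mol.
Product: Φ × n_abs = 0.91 × 8.142×10⁻⁵ = 7.409×10⁻⁵ mol.
As a count: 7.409×10⁻⁵ × 6.022×10²³ = 4.46×10¹⁹.

4.46×10¹⁹ atoms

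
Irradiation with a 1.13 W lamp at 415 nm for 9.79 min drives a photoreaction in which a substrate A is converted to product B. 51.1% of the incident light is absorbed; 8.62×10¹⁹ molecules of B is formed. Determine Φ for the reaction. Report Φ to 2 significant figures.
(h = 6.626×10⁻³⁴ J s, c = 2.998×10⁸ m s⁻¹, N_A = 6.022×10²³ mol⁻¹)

Φ = 0.12

Product: 8.62×10¹⁹ / 6.022×10²³ = 1.431×10⁻⁴ mol.
Photon energy at 415 nm: hc/λ = (6.626×10⁻³⁴)(2.998×10⁸)/(415×10⁻⁹) = 4.787×10⁻¹⁹ J.
Energy delivered: (1.13 W)(587.4 s) = 663.8 J.
Photons incident: 663.8 / 4.787×10⁻¹⁹ = 1.387×10²¹, i.e. 1.387×10²¹/6.022×10²³ = 0.002303 mol.
Photons absorbed: 0.511 × 0.002303 = 0.001177 mol.
Φ = 1.431×10⁻⁴ mol / 0.001177 mol photons = 0.12.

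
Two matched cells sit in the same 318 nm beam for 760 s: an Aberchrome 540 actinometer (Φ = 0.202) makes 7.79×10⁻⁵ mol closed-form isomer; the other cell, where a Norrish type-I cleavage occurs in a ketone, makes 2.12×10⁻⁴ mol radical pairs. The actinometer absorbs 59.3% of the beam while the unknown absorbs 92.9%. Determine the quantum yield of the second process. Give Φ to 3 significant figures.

Photons absorbed by the actinometer: 7.79×10⁻⁵ / 0.202 = 3.856×10⁻⁴ mol.
Incident flux: 3.856×10⁻⁴ / 0.593 = 6.503×10⁻⁴ einstein.
Absorbed by unknown: 0.929 × 6.503×10⁻⁴ = 6.041×10⁻⁴ mol.
Φ(unknown) = 2.12×10⁻⁴ / 6.041×10⁻⁴ = 0.351.

Φ = 0.351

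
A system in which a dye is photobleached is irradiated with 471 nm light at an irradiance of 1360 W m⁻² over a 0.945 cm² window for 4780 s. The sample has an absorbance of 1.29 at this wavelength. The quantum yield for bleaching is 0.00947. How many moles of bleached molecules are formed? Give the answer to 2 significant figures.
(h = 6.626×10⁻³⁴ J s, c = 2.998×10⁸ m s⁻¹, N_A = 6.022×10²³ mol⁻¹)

Photon energy at 471 nm: hc/λ = (6.626×10⁻³⁴)(2.998×10⁸)/(471×10⁻⁹) = 4.218×10⁻¹⁹ J.
Energy delivered: (1360 W m⁻²)(0.945×10⁻⁴ m²)(4780 s) = 614.3 J.
Photons incident: 614.3 / 4.218×10⁻¹⁹ = 1.456×10²¹, i.e. 1.456×10²¹/6.022×10²³ = 0.002418 mol.
Fraction absorbed: 1 − 10^(−1.29) = 0.9487.
Photons absorbed: 0.9487 × 0.002418 = 0.002294 mol.
Product: Φ × n_abs = 0.00947 × 0.002294 = 2.172×10⁻⁵ mol.

2.2×10⁻⁵ mol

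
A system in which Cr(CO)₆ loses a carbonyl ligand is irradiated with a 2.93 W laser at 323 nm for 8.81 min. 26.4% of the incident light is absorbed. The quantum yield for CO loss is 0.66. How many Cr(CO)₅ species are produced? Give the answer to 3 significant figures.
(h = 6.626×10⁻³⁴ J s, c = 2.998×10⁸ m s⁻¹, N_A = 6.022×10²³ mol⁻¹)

Photon energy at 323 nm: hc/λ = (6.626×10⁻³⁴)(2.998×10⁸)/(323×10⁻⁹) = 6.150×10⁻¹⁹ J.
Energy delivered: (2.93 W)(528.6 s) = 1549 J.
Photons incident: 1549 / 6.150×10⁻¹⁹ = 2.519×10²¹, i.e. 2.519×10²¹/6.022×10²³ = 0.004183 mol.
Photons absorbed: 0.264 × 0.004183 = 0.001104 mol.
Product: Φ × n_abs = 0.66 × 0.001104 = 7.286×10⁻⁴ mol.
As a count: 7.286×10⁻⁴ × 6.022×10²³ = 4.39×10²⁰.

4.39×10²⁰ species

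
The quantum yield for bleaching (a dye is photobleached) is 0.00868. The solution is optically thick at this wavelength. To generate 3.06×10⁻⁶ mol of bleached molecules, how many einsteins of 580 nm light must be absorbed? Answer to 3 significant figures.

3.53×10⁻⁴ einstein

Photons that must be absorbed: 3.06×10⁻⁶ / 0.00868 = 3.525×10⁻⁴ mol.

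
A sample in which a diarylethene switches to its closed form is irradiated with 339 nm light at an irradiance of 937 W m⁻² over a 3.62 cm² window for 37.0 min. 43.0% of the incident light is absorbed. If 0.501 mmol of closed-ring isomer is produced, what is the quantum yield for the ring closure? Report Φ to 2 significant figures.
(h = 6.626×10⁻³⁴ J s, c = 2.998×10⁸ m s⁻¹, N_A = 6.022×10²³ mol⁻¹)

Φ = 0.55

Product: 0.501 mmol = 5.01×10⁻⁴ mol.
Photon energy at 339 nm: hc/λ = (6.626×10⁻³⁴)(2.998×10⁸)/(339×10⁻⁹) = 5.860×10⁻¹⁹ J.
Energy delivered: (937 W m⁻²)(3.62×10⁻⁴ m²)(2220 s) = 753.0 J.
Photons incident: 753.0 / 5.860×10⁻¹⁹ = 1.285×10²¹, i.e. 1.285×10²¹/6.022×10²³ = 0.002134 mol.
Photons absorbed: 0.430 × 0.002134 = 9.176×10⁻⁴ mol.
Φ = 5.01×10⁻⁴ mol / 9.176×10⁻⁴ mol photons = 0.55.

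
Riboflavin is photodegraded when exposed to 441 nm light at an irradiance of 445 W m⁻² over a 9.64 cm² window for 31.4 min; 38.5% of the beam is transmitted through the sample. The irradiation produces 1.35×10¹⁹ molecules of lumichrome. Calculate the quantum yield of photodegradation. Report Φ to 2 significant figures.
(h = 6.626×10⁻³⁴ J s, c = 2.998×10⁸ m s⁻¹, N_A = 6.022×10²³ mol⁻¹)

Φ = 0.012

Product: 1.35×10¹⁹ / 6.022×10²³ = 2.242×10⁻⁵ mol.
Photon energy at 441 nm: hc/λ = (6.626×10⁻³⁴)(2.998×10⁸)/(441×10⁻⁹) = 4.504×10⁻¹⁹ J.
Energy delivered: (445 W m⁻²)(9.64×10⁻⁴ m²)(1884 s) = 808.2 J.
Photons incident: 808.2 / 4.504×10⁻¹⁹ = 1.794×10²¹, i.e. 1.794×10²¹/6.022×10²³ = 0.002979 mol.
Fraction absorbed: 1 − 38.5/100 = 0.6150.
Photons absorbed: 0.6150 × 0.002979 = 0.001832 mol.
Φ = 2.242×10⁻⁵ mol / 0.001832 mol photons = 0.012.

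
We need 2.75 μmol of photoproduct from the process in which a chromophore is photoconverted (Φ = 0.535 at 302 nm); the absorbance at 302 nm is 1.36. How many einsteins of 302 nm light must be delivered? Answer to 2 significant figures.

5.4×10⁻⁶ einstein

Product: 2.75 μmol = 2.75×10⁻⁶ mol.
Photons that must be absorbed: 2.75×10⁻⁶ / 0.535 = 5.140×10⁻⁶ mol.
Fraction absorbed: 1 − 10^(−1.36) = 0.9563.
Incident photons needed: 5.140×10⁻⁶ / 0.9563 = 5.375×10⁻⁶ mol.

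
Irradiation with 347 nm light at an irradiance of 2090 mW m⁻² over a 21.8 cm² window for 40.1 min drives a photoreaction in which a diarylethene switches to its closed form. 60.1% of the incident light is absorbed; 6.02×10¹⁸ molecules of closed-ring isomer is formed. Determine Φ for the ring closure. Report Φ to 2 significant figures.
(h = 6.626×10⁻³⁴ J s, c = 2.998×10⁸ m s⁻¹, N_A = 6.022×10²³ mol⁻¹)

Φ = 0.52

Product: 6.02×10¹⁸ / 6.022×10²³ = 9.997×10⁻⁶ mol.
Photon energy at 347 nm: hc/λ = (6.626×10⁻³⁴)(2.998×10⁸)/(347×10⁻⁹) = 5.725×10⁻¹⁹ J.
Energy delivered: (2090 mW m⁻²)(21.8×10⁻⁴ m²)(2406 s) = 10.96 J.
Photons incident: 10.96 / 5.725×10⁻¹⁹ = 1.914×10¹⁹, i.e. 1.914×10¹⁹/6.022×10²³ = 3.178×10⁻⁵ mol.
Photons absorbed: 0.601 × 3.178×10⁻⁵ = 1.910×10⁻⁵ mol.
Φ = 9.997×10⁻⁶ mol / 1.910×10⁻⁵ mol photons = 0.52.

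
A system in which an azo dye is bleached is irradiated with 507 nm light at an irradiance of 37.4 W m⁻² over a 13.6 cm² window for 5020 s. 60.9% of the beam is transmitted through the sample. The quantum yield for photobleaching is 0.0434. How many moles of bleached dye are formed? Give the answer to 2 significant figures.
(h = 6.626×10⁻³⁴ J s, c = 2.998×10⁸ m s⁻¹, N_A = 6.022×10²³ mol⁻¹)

1.8×10⁻⁵ mol

Photon energy at 507 nm: hc/λ = (6.626×10⁻³⁴)(2.998×10⁸)/(507×10⁻⁹) = 3.918×10⁻¹⁹ J.
Energy delivered: (37.4 W m⁻²)(13.6×10⁻⁴ m²)(5020 s) = 255.3 J.
Photons incident: 255.3 / 3.918×10⁻¹⁹ = 6.516×10²⁰, i.e. 6.516×10²⁰/6.022×10²³ = 0.001082 mol.
Fraction absorbed: 1 − 60.9/100 = 0.3910.
Photons absorbed: 0.3910 × 0.001082 = 4.231×10⁻⁴ mol.
Product: Φ × n_abs = 0.0434 × 4.231×10⁻⁴ = 1.836×10⁻⁵ mol.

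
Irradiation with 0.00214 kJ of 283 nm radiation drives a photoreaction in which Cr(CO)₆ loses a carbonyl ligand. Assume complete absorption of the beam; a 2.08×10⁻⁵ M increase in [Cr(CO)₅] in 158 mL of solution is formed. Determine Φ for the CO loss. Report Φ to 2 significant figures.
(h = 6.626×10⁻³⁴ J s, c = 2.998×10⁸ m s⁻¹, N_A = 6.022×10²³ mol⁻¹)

Φ = 0.65

Product: (2.08×10⁻⁵ M)(0.158 L) = 3.286×10⁻⁶ mol.
Photon energy at 283 nm: hc/λ = (6.626×10⁻³⁴)(2.998×10⁸)/(283×10⁻⁹) = 7.019×10⁻¹⁹ J.
Incident energy: 0.00214 kJ = 2.14 J.
Photons incident: 2.14 / 7.019×10⁻¹⁹ = 3.049×10¹⁸, i.e. 3.049×10¹⁸/6.022×10²³ = 5.063×10⁻⁶ mol.
Φ = 3.286×10⁻⁶ mol / 5.063×10⁻⁶ mol photons = 0.65.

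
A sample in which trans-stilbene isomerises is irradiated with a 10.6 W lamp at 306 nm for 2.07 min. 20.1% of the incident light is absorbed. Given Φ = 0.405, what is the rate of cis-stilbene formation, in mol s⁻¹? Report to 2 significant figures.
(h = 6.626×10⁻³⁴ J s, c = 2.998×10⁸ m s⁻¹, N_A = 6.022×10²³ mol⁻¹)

Photon energy at 306 nm: hc/λ = (6.626×10⁻³⁴)(2.998×10⁸)/(306×10⁻⁹) = 6.492×10⁻¹⁹ J.
Energy delivered: (10.6 W)(124.2 s) = 1317 J.
Photons incident: 1317 / 6.492×10⁻¹⁹ = 2.029×10²¹, i.e. 2.029×10²¹/6.022×10²³ = 0.003369 mol.
Photons absorbed: 0.201 × 0.003369 = 6.772×10⁻⁴ mol.
Product formed: 0.405 × 6.772×10⁻⁴ = 2.743×10⁻⁴ mol.
Rate: 2.743×10⁻⁴ / 124.2 s = 2.2×10⁻⁶ mol s⁻¹.

2.2×10⁻⁶ mol s⁻¹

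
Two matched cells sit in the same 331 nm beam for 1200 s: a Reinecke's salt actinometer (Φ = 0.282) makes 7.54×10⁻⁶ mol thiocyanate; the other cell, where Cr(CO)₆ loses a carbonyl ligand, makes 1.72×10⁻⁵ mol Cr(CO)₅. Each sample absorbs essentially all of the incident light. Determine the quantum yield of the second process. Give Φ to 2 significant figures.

Φ = 0.64

Photons absorbed by the actinometer: 7.54×10⁻⁶ / 0.282 = 2.674×10⁻⁵ mol.
Φ(unknown) = 1.72×10⁻⁵ / 2.674×10⁻⁵ = 0.64.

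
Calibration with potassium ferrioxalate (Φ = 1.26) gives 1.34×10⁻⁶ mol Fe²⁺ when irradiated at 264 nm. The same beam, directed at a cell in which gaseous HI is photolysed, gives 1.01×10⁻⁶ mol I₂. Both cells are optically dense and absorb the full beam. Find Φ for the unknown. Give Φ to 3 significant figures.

Photons absorbed by the actinometer: 1.34×10⁻⁶ / 1.26 = 1.063×10⁻⁶ mol.
Φ(unknown) = 1.01×10⁻⁶ / 1.063×10⁻⁶ = 0.950.

Φ = 0.950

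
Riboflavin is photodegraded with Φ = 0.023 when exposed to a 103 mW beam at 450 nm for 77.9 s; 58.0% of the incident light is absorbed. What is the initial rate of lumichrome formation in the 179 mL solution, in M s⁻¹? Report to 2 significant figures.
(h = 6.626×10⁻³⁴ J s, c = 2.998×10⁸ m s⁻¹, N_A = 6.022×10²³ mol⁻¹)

2.9×10⁻⁸ M s⁻¹

Photon energy at 450 nm: hc/λ = (6.626×10⁻³⁴)(2.998×10⁸)/(450×10⁻⁹) = 4.414×10⁻¹⁹ J.
Energy delivered: (103 mW)(77.9 s) = 8.024 J.
Photons incident: 8.024 / 4.414×10⁻¹⁹ = 1.818×10¹⁹, i.e. 1.818×10¹⁹/6.022×10²³ = 3.019×10⁻⁵ mol.
Photons absorbed: 0.580 × 3.019×10⁻⁵ = 1.751×10⁻⁵ mol.
Product formed: 0.023 × 1.751×10⁻⁵ = 4.027×10⁻⁷ mol.
Rate: 4.027×10⁻⁷ mol / (77.9 s × 0.179 L) = 2.9×10⁻⁸ M s⁻¹.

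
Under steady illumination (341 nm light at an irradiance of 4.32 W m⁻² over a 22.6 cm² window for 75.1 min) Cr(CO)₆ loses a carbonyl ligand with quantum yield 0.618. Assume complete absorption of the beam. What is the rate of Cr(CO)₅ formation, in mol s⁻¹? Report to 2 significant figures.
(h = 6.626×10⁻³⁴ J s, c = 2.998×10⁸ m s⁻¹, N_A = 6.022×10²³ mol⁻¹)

1.7×10⁻⁸ mol s⁻¹

Photon energy at 341 nm: hc/λ = (6.626×10⁻³⁴)(2.998×10⁸)/(341×10⁻⁹) = 5.825×10⁻¹⁹ J.
Energy delivered: (4.32 W m⁻²)(22.6×10⁻⁴ m²)(4506 s) = 43.99 J.
Photons incident: 43.99 / 5.825×10⁻¹⁹ = 7.552×10¹⁹, i.e. 7.552×10¹⁹/6.022×10²³ = 1.254×10⁻⁴ mol.
Product formed: 0.618 × 1.254×10⁻⁴ = 7.750×10⁻⁵ mol.
Rate: 7.750×10⁻⁵ / 4506 s = 1.7×10⁻⁸ mol s⁻¹.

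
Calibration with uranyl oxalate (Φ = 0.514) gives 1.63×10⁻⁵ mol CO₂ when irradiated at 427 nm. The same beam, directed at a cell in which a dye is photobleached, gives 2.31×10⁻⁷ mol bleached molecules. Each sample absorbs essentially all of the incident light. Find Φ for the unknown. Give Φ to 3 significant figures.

Φ = 0.00728

Photons absorbed by the actinometer: 1.63×10⁻⁵ / 0.514 = 3.171×10⁻⁵ mol.
Φ(unknown) = 2.31×10⁻⁷ / 3.171×10⁻⁵ = 0.00728.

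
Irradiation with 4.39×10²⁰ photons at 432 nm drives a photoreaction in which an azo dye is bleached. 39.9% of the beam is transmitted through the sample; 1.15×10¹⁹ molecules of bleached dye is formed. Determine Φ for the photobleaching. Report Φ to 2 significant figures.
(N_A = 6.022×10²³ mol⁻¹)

Product: 1.15×10¹⁹ / 6.022×10²³ = 1.910×10⁻⁵ mol.
Moles of photons: 4.39×10²⁰ / 6.022×10²³ = 7.290×10⁻⁴ mol.
Fraction absorbed: 1 − 39.9/100 = 0.6010.
Photons absorbed: 0.6010 × 7.290×10⁻⁴ = 4.381×10⁻⁴ mol.
Φ = 1.910×10⁻⁵ mol / 4.381×10⁻⁴ mol photons = 0.044.

Φ = 0.044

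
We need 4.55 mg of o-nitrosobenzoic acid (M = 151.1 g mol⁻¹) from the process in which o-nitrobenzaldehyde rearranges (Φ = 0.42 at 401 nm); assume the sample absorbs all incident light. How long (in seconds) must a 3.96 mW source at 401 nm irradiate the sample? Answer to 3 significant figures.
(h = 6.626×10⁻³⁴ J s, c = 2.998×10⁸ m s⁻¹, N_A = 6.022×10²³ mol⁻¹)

Product: 4.55 mg / 151.1 g mol⁻¹ = 3.011×10⁻⁵ mol.
Photons that must be absorbed: 3.011×10⁻⁵ / 0.42 = 7.169×10⁻⁵ mol.
Photon energy: hc/λ = 4.954×10⁻¹⁹ J; per mole, 2.983×10⁵ J mol⁻¹.
Energy required: 7.169×10⁻⁵ × 2.983×10⁵ = 21.39 J.
Time: 21.39 J / 0.00396 W = 5400 s.

t ≈ 5400 s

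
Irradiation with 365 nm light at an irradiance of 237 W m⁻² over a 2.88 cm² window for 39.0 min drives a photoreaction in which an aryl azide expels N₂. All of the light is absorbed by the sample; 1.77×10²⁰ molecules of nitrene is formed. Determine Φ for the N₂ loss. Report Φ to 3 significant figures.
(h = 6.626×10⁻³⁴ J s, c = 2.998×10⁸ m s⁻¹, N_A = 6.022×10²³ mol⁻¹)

Product: 1.77×10²⁰ / 6.022×10²³ = 2.939×10⁻⁴ mol.
Photon energy at 365 nm: hc/λ = (6.626×10⁻³⁴)(2.998×10⁸)/(365×10⁻⁹) = 5.442×10⁻¹⁹ J.
Energy delivered: (237 W m⁻²)(2.88×10⁻⁴ m²)(2340 s) = 159.7 J.
Photons incident: 159.7 / 5.442×10⁻¹⁹ = 2.935×10²⁰, i.e. 2.935×10²⁰/6.022×10²³ = 4.874×10⁻⁴ mol.
Φ = 2.939×10⁻⁴ mol / 4.874×10⁻⁴ mol photons = 0.603.

Φ = 0.603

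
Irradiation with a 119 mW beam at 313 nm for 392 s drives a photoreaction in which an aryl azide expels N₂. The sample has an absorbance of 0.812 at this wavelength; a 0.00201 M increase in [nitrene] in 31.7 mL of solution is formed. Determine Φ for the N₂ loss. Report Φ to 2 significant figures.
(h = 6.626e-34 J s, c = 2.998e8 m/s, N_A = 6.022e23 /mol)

Φ = 0.62

Product: (0.00201 M)(0.0317 L) = 6.372e-5 mol.
Photon energy at 313 nm: hc/λ = (6.626e-34)(2.998e8)/(313e-9) = 6.347e-19 J.
Energy delivered: (119 mW)(392 s) = 46.65 J.
Photons incident: 46.65 / 6.347e-19 = 7.350e19, i.e. 7.350e19/6.022e23 = 1.221e-4 mol.
Fraction absorbed: 1 − 10^(−0.812) = 0.8458.
Photons absorbed: 0.8458 × 1.221e-4 = 1.033e-4 mol.
Φ = 6.372e-5 mol / 1.033e-4 mol photons = 0.62.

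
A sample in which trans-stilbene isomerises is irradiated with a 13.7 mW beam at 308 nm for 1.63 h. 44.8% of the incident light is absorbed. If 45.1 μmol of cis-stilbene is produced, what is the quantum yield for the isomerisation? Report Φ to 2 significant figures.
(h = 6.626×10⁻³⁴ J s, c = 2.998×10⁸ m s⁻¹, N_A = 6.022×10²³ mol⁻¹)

Product: 45.1 μmol = 4.51×10⁻⁵ mol.
Photon energy at 308 nm: hc/λ = (6.626×10⁻³⁴)(2.998×10⁸)/(308×10⁻⁹) = 6.450×10⁻¹⁹ J.
Energy delivered: (13.7 mW)(5868 s) = 80.39 J.
Photons incident: 80.39 / 6.450×10⁻¹⁹ = 1.246×10²⁰, i.e. 1.246×10²⁰/6.022×10²³ = 2.069×10⁻⁴ mol.
Photons absorbed: 0.448 × 2.069×10⁻⁴ = 9.269×10⁻⁵ mol.
Φ = 4.51×10⁻⁵ mol / 9.269×10⁻⁵ mol photons = 0.49.

Φ = 0.49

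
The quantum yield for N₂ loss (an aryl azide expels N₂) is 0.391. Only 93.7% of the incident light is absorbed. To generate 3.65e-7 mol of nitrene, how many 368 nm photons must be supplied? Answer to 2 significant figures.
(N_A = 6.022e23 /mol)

Photons that must be absorbed: 3.65e-7 / 0.391 = 9.335e-7 mol.
Incident photons needed: 9.335e-7 / 0.937 = 9.963e-7 mol.
Photon count: 9.963e-7 × 6.022e23 = 6.0e17.

6.0e17 photons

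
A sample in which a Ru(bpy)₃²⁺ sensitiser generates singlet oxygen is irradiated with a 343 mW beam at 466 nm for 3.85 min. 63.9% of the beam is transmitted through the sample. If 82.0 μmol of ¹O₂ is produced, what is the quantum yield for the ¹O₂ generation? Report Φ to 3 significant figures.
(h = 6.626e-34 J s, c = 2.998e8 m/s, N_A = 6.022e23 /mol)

Φ = 0.736

Product: 82.0 μmol = 8.20e-5 mol.
Photon energy at 466 nm: hc/λ = (6.626e-34)(2.998e8)/(466e-9) = 4.263e-19 J.
Energy delivered: (343 mW)(231 s) = 79.23 J.
Photons incident: 79.23 / 4.263e-19 = 1.859e20, i.e. 1.859e20/6.022e23 = 3.087e-4 mol.
Fraction absorbed: 1 − 63.9/100 = 0.3610.
Photons absorbed: 0.3610 × 3.087e-4 = 1.114e-4 mol.
Φ = 8.20e-5 mol / 1.114e-4 mol photons = 0.736.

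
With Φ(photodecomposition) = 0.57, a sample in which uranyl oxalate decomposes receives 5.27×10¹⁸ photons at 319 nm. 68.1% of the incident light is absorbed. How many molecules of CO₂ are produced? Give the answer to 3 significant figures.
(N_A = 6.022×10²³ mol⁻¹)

2.05×10¹⁸ molecules

Moles of photons: 5.27×10¹⁸ / 6.022×10²³ = 8.751×10⁻⁶ mol.
Photons absorbed: 0.681 × 8.751×10⁻⁶ = 5.959×10⁻⁶ mol.
Product: Φ × n_abs = 0.57 × 5.959×10⁻⁶ = 3.397×10⁻⁶ mol.
As a count: 3.397×10⁻⁶ × 6.022×10²³ = 2.05×10¹⁸.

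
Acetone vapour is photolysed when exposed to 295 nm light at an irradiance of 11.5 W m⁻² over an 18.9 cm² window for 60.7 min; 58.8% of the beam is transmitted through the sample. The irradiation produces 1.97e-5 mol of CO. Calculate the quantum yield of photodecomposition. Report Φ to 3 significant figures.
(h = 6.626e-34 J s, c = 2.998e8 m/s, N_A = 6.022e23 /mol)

Photon energy at 295 nm: hc/λ = (6.626e-34)(2.998e8)/(295e-9) = 6.734e-19 J.
Energy delivered: (11.5 W m⁻²)(18.9e-4 m²)(3642 s) = 79.16 J.
Photons incident: 79.16 / 6.734e-19 = 1.176e20, i.e. 1.176e20/6.022e23 = 1.953e-4 mol.
Fraction absorbed: 1 − 58.8/100 = 0.4120.
Photons absorbed: 0.4120 × 1.953e-4 = 8.046e-5 mol.
Φ = 1.97e-5 mol / 8.046e-5 mol photons = 0.245.

Φ = 0.245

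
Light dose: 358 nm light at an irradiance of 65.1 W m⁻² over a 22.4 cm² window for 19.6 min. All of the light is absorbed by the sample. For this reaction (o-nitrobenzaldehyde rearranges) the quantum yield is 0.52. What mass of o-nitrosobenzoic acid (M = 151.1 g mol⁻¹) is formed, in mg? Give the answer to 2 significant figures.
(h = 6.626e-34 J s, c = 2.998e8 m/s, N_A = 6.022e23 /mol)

Photon energy at 358 nm: hc/λ = (6.626e-34)(2.998e8)/(358e-9) = 5.549e-19 J.
Energy delivered: (65.1 W m⁻²)(22.4e-4 m²)(1176 s) = 171.5 J.
Photons incident: 171.5 / 5.549e-19 = 3.091e20, i.e. 3.091e20/6.022e23 = 5.133e-4 mol.
Product: Φ × n_abs = 0.52 × 5.133e-4 = 2.669e-4 mol.
Mass: 2.669e-4 × 151.1 = 0.04033 g = 40 mg.

40 mg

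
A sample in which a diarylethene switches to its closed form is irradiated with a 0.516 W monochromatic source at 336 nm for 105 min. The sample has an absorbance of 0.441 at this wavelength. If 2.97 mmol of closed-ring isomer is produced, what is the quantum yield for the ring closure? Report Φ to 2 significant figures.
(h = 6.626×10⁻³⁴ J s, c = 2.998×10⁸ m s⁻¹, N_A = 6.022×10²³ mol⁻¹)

Φ = 0.51

Product: 2.97 mmol = 0.00297 mol.
Photon energy at 336 nm: hc/λ = (6.626×10⁻³⁴)(2.998×10⁸)/(336×10⁻⁹) = 5.912×10⁻¹⁹ J.
Energy delivered: (0.516 W)(6300 s) = 3251 J.
Photons incident: 3251 / 5.912×10⁻¹⁹ = 5.499×10²¹, i.e. 5.499×10²¹/6.022×10²³ = 0.009132 mol.
Fraction absorbed: 1 − 10^(−0.441) = 0.6378.
Photons absorbed: 0.6378 × 0.009132 = 0.005824 mol.
Φ = 0.00297 mol / 0.005824 mol photons = 0.51.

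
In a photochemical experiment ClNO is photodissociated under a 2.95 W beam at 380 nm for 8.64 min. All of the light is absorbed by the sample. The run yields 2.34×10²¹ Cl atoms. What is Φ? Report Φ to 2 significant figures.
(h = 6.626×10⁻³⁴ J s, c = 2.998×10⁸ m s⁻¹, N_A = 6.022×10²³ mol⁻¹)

Product: 2.34×10²¹ / 6.022×10²³ = 0.003886 mol.
Photon energy at 380 nm: hc/λ = (6.626×10⁻³⁴)(2.998×10⁸)/(380×10⁻⁹) = 5.228×10⁻¹⁹ J.
Energy delivered: (2.95 W)(518.4 s) = 1529 J.
Photons incident: 1529 / 5.228×10⁻¹⁹ = 2.925×10²¹, i.e. 2.925×10²¹/6.022×10²³ = 0.004857 mol.
Φ = 0.003886 mol / 0.004857 mol photons = 0.80.

Φ = 0.80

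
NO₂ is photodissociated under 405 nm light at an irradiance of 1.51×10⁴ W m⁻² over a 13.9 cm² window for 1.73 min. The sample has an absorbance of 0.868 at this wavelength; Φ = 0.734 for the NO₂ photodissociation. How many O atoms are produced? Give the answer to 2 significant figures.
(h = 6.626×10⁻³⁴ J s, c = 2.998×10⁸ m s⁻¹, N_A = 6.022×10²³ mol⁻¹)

Photon energy at 405 nm: hc/λ = (6.626×10⁻³⁴)(2.998×10⁸)/(405×10⁻⁹) = 4.905×10⁻¹⁹ J.
Energy delivered: (1.51×10⁴ W m⁻²)(13.9×10⁻⁴ m²)(103.8 s) = 2179 J.
Photons incident: 2179 / 4.905×10⁻¹⁹ = 4.442×10²¹, i.e. 4.442×10²¹/6.022×10²³ = 0.007376 mol.
Fraction absorbed: 1 − 10^(−0.868) = 0.8645.
Photons absorbed: 0.8645 × 0.007376 = 0.006377 mol.
Product: Φ × n_abs = 0.734 × 0.006377 = 0.004681 mol.
As a count: 0.004681 × 6.022×10²³ = 2.8×10²¹.

2.8×10²¹ atoms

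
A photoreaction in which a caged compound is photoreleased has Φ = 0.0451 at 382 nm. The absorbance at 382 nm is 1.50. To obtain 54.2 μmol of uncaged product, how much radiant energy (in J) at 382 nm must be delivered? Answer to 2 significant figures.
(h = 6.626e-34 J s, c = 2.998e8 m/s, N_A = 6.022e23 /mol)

Product: 54.2 μmol = 5.42e-5 mol.
Photons that must be absorbed: 5.42e-5 / 0.0451 = 0.001202 mol.
Fraction absorbed: 1 − 10^(−1.50) = 0.9684.
Incident photons needed: 0.001202 / 0.9684 = 0.001241 mol.
Photon energy: hc/λ = 5.200e-19 J; per mole, 3.131e5 J mol⁻¹.
Energy required: 0.001241 × 3.131e5 = 390 J.

390 J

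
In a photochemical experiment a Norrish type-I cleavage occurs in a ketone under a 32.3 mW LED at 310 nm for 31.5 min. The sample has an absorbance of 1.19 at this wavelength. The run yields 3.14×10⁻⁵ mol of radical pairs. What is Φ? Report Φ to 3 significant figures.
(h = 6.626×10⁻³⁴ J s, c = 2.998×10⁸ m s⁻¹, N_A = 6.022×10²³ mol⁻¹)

Φ = 0.212

Photon energy at 310 nm: hc/λ = (6.626×10⁻³⁴)(2.998×10⁸)/(310×10⁻⁹) = 6.408×10⁻¹⁹ J.
Energy delivered: (32.3 mW)(1890 s) = 61.05 J.
Photons incident: 61.05 / 6.408×10⁻¹⁹ = 9.527×10¹⁹, i.e. 9.527×10¹⁹/6.022×10²³ = 1.582×10⁻⁴ mol.
Fraction absorbed: 1 − 10^(−1.19) = 0.9354.
Photons absorbed: 0.9354 × 1.582×10⁻⁴ = 1.480×10⁻⁴ mol.
Φ = 3.14×10⁻⁵ mol / 1.480×10⁻⁴ mol photons = 0.212.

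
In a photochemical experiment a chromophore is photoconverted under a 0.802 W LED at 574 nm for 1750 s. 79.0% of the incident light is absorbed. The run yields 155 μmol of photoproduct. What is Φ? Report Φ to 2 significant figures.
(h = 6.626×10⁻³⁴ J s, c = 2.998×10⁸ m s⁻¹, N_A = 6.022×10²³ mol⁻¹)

Φ = 0.029

Product: 155 μmol = 1.55×10⁻⁴ mol.
Photon energy at 574 nm: hc/λ = (6.626×10⁻³⁴)(2.998×10⁸)/(574×10⁻⁹) = 3.461×10⁻¹⁹ J.
Energy delivered: (0.802 W)(1750 s) = 1404 J.
Photons incident: 1404 / 3.461×10⁻¹⁹ = 4.057×10²¹, i.e. 4.057×10²¹/6.022×10²³ = 0.006737 mol.
Photons absorbed: 0.790 × 0.006737 = 0.005322 mol.
Φ = 1.55×10⁻⁴ mol / 0.005322 mol photons = 0.029.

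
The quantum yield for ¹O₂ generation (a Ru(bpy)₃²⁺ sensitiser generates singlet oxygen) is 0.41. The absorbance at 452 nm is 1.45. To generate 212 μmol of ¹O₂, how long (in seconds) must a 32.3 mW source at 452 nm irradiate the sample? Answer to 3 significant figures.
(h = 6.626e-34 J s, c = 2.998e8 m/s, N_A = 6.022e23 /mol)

t ≈ 4390 s

Product: 212 μmol = 2.12e-4 mol.
Photons that must be absorbed: 2.12e-4 / 0.41 = 5.171e-4 mol.
Fraction absorbed: 1 − 10^(−1.45) = 0.9645.
Incident photons needed: 5.171e-4 / 0.9645 = 5.361e-4 mol.
Photon energy: hc/λ = 4.395e-19 J; per mole, 2.647e5 J mol⁻¹.
Energy required: 5.361e-4 × 2.647e5 = 141.9 J.
Time: 141.9 J / 0.0323 W = 4390 s.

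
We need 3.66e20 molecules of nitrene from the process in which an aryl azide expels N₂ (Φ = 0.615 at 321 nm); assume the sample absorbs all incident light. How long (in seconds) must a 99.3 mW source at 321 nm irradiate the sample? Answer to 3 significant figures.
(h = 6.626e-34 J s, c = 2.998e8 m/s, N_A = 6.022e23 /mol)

Product: 3.66e20 / 6.022e23 = 6.078e-4 mol.
Photons that must be absorbed: 6.078e-4 / 0.615 = 9.883e-4 mol.
Photon energy: hc/λ = 6.188e-19 J; per mole, 3.726e5 J mol⁻¹.
Energy required: 9.883e-4 × 3.726e5 = 368.2 J.
Time: 368.2 J / 0.0993 W = 3710 s.

t ≈ 3710 s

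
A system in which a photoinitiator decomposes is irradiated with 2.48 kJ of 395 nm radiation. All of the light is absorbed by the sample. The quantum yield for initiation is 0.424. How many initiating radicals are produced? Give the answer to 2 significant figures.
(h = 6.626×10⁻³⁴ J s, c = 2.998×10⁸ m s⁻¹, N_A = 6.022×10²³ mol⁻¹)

Photon energy at 395 nm: hc/λ = (6.626×10⁻³⁴)(2.998×10⁸)/(395×10⁻⁹) = 5.029×10⁻¹⁹ J.
Incident energy: 2.48 kJ = 2480 J.
Photons incident: 2480 / 5.029×10⁻¹⁹ = 4.931×10²¹, i.e. 4.931×10²¹/6.022×10²³ = 0.008188 mol.
Product: Φ × n_abs = 0.424 × 0.008188 = 0.003472 mol.
As a count: 0.003472 × 6.022×10²³ = 2.1×10²¹.

2.1×10²¹ initiating radicals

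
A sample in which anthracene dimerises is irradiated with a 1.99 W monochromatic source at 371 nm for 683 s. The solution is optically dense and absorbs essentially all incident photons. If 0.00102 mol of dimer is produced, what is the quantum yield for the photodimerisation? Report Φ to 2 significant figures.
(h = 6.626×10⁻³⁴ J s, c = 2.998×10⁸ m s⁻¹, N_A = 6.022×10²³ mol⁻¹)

Φ = 0.24

Photon energy at 371 nm: hc/λ = (6.626×10⁻³⁴)(2.998×10⁸)/(371×10⁻⁹) = 5.354×10⁻¹⁹ J.
Energy delivered: (1.99 W)(683 s) = 1359 J.
Photons incident: 1359 / 5.354×10⁻¹⁹ = 2.538×10²¹, i.e. 2.538×10²¹/6.022×10²³ = 0.004215 mol.
Φ = 0.00102 mol / 0.004215 mol photons = 0.24.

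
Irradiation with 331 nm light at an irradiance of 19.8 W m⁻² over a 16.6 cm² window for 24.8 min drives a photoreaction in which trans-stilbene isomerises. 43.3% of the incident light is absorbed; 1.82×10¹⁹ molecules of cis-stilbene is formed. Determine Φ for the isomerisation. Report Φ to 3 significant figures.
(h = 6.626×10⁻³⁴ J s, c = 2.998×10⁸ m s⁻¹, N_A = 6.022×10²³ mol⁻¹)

Product: 1.82×10¹⁹ / 6.022×10²³ = 3.022×10⁻⁵ mol.
Photon energy at 331 nm: hc/λ = (6.626×10⁻³⁴)(2.998×10⁸)/(331×10⁻⁹) = 6.001×10⁻¹⁹ J.
Energy delivered: (19.8 W m⁻²)(16.6×10⁻⁴ m²)(1488 s) = 48.91 J.
Photons incident: 48.91 / 6.001×10⁻¹⁹ = 8.150×10¹⁹, i.e. 8.150×10¹⁹/6.022×10²³ = 1.353×10⁻⁴ mol.
Photons absorbed: 0.433 × 1.353×10⁻⁴ = 5.858×10⁻⁵ mol.
Φ = 3.022×10⁻⁵ mol / 5.858×10⁻⁵ mol photons = 0.516.

Φ = 0.516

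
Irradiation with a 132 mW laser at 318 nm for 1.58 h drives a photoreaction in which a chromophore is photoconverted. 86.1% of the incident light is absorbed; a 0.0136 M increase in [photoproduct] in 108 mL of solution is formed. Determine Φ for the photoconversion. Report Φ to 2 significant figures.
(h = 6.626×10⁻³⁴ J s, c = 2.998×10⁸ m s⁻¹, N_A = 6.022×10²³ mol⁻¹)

Product: (0.0136 M)(0.108 L) = 0.001469 mol.
Photon energy at 318 nm: hc/λ = (6.626×10⁻³⁴)(2.998×10⁸)/(318×10⁻⁹) = 6.247×10⁻¹⁹ J.
Energy delivered: (132 mW)(5688 s) = 750.8 J.
Photons incident: 750.8 / 6.247×10⁻¹⁹ = 1.202×10²¹, i.e. 1.202×10²¹/6.022×10²³ = 0.001996 mol.
Photons absorbed: 0.861 × 0.001996 = 0.001719 mol.
Φ = 0.001469 mol / 0.001719 mol photons = 0.85.

Φ = 0.85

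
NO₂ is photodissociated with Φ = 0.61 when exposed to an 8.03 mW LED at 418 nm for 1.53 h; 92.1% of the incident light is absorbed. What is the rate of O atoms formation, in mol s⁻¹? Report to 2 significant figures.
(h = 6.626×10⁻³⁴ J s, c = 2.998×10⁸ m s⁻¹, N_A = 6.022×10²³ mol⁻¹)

1.6×10⁻⁸ mol s⁻¹

Photon energy at 418 nm: hc/λ = (6.626×10⁻³⁴)(2.998×10⁸)/(418×10⁻⁹) = 4.752×10⁻¹⁹ J.
Energy delivered: (8.03 mW)(5508 s) = 44.23 J.
Photons incident: 44.23 / 4.752×10⁻¹⁹ = 9.308×10¹⁹, i.e. 9.308×10¹⁹/6.022×10²³ = 1.546×10⁻⁴ mol.
Photons absorbed: 0.921 × 1.546×10⁻⁴ = 1.424×10⁻⁴ mol.
Product formed: 0.61 × 1.424×10⁻⁴ = 8.686×10⁻⁵ mol.
Rate: 8.686×10⁻⁵ / 5508 s = 1.6×10⁻⁸ mol s⁻¹.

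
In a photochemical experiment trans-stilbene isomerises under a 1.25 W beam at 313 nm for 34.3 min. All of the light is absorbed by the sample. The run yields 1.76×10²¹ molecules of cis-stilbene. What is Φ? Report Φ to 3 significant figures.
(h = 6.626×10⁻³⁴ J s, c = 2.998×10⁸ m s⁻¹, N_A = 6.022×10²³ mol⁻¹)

Φ = 0.434

Product: 1.76×10²¹ / 6.022×10²³ = 0.002923 mol.
Photon energy at 313 nm: hc/λ = (6.626×10⁻³⁴)(2.998×10⁸)/(313×10⁻⁹) = 6.347×10⁻¹⁹ J.
Energy delivered: (1.25 W)(2058 s) = 2573 J.
Photons incident: 2573 / 6.347×10⁻¹⁹ = 4.054×10²¹, i.e. 4.054×10²¹/6.022×10²³ = 0.006732 mol.
Φ = 0.002923 mol / 0.006732 mol photons = 0.434.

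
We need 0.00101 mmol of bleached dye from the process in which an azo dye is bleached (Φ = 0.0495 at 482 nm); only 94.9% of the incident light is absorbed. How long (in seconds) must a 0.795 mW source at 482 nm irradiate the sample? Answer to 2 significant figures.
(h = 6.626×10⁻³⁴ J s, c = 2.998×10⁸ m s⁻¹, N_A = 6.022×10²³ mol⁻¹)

Product: 0.00101 mmol = 1.01×10⁻⁶ mol.
Photons that must be absorbed: 1.01×10⁻⁶ / 0.0495 = 2.040×10⁻⁵ mol.
Incident photons needed: 2.040×10⁻⁵ / 0.949 = 2.150×10⁻⁵ mol.
Photon energy: hc/λ = 4.121×10⁻¹⁹ J; per mole, 2.482×10⁵ J mol⁻¹.
Energy required: 2.150×10⁻⁵ × 2.482×10⁵ = 5.336 J.
Time: 5.336 J / 0.000795 W = 6700 s.

t ≈ 6700 s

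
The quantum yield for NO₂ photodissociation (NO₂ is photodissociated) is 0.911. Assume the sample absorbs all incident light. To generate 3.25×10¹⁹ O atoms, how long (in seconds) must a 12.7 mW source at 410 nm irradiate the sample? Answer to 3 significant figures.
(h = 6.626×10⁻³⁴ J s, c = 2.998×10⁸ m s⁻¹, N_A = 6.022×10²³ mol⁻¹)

t ≈ 1360 s

Product: 3.25×10¹⁹ / 6.022×10²³ = 5.397×10⁻⁵ mol.
Photons that must be absorbed: 5.397×10⁻⁵ / 0.911 = 5.924×10⁻⁵ mol.
Photon energy: hc/λ = 4.845×10⁻¹⁹ J; per mole, 2.918×10⁵ J mol⁻¹.
Energy required: 5.924×10⁻⁵ × 2.918×10⁵ = 17.29 J.
Time: 17.29 J / 0.0127 W = 1360 s.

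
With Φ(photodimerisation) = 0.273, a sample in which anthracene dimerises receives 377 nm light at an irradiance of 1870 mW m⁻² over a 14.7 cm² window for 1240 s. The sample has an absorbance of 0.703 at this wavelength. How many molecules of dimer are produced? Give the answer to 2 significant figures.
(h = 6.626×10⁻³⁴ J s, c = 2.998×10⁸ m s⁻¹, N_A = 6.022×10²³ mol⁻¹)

Photon energy at 377 nm: hc/λ = (6.626×10⁻³⁴)(2.998×10⁸)/(377×10⁻⁹) = 5.269×10⁻¹⁹ J.
Energy delivered: (1870 mW m⁻²)(14.7×10⁻⁴ m²)(1240 s) = 3.409 J.
Photons incident: 3.409 / 5.269×10⁻¹⁹ = 6.470×10¹⁸, i.e. 6.470×10¹⁸/6.022×10²³ = 1.074×10⁻⁵ mol.
Fraction absorbed: 1 − 10^(−0.703) = 0.8018.
Photons absorbed: 0.8018 × 1.074×10⁻⁵ = 8.611×10⁻⁶ mol.
Product: Φ × n_abs = 0.273 × 8.611×10⁻⁶ = 2.351×10⁻⁶ mol.
As a count: 2.351×10⁻⁶ × 6.022×10²³ = 1.4×10¹⁸.

1.4×10¹⁸ molecules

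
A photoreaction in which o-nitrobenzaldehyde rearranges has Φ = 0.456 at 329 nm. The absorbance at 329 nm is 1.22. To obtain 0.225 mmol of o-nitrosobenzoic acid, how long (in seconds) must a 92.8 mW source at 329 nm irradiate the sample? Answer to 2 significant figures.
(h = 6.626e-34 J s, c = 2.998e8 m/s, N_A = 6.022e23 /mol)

Product: 0.225 mmol = 2.25e-4 mol.
Photons that must be absorbed: 2.25e-4 / 0.456 = 4.934e-4 mol.
Fraction absorbed: 1 − 10^(−1.22) = 0.9397.
Incident photons needed: 4.934e-4 / 0.9397 = 5.251e-4 mol.
Photon energy: hc/λ = 6.038e-19 J; per mole, 3.636e5 J mol⁻¹.
Energy required: 5.251e-4 × 3.636e5 = 190.9 J.
Time: 190.9 J / 0.0928 W = 2100 s.

t ≈ 2100 s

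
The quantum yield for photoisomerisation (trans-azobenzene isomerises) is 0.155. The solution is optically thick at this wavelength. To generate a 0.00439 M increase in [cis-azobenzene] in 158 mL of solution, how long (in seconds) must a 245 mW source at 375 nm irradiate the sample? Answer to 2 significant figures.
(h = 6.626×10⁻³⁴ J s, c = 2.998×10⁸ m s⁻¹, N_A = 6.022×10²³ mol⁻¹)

t ≈ 5800 s

Product: (0.00439 M)(0.158 L) = 6.936×10⁻⁴ mol.
Photons that must be absorbed: 6.936×10⁻⁴ / 0.155 = 0.004475 mol.
Photon energy: hc/λ = 5.297×10⁻¹⁹ J; per mole, 3.190×10⁵ J mol⁻¹.
Energy required: 0.004475 × 3.190×10⁵ = 1428 J.
Time: 1428 J / 0.245 W = 5800 s.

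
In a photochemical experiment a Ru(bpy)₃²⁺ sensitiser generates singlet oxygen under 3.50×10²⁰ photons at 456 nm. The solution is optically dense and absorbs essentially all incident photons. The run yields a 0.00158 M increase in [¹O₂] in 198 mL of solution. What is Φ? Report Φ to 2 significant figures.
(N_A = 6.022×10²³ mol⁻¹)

Product: (0.00158 M)(0.198 L) = 3.128×10⁻⁴ mol.
Moles of photons: 3.50×10²⁰ / 6.022×10²³ = 5.812×10⁻⁴ mol.
Φ = 3.128×10⁻⁴ mol / 5.812×10⁻⁴ mol photons = 0.54.

Φ = 0.54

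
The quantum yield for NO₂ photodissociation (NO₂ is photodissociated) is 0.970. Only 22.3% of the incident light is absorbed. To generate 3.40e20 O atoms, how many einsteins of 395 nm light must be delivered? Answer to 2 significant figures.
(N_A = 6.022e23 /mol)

0.0026 einstein

Product: 3.40e20 / 6.022e23 = 5.646e-4 mol.
Photons that must be absorbed: 5.646e-4 / 0.970 = 5.821e-4 mol.
Incident photons needed: 5.821e-4 / 0.223 = 0.002610 mol.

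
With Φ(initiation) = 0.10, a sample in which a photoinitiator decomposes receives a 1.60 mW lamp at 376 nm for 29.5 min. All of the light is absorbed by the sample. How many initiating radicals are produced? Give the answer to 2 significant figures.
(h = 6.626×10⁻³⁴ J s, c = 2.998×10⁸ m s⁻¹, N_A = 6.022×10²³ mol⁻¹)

Photon energy at 376 nm: hc/λ = (6.626×10⁻³⁴)(2.998×10⁸)/(376×10⁻⁹) = 5.283×10⁻¹⁹ J.
Energy delivered: (1.60 mW)(1770 s) = 2.832 J.
Photons incident: 2.832 / 5.283×10⁻¹⁹ = 5.361×10¹⁸, i.e. 5.361×10¹⁸/6.022×10²³ = 8.902×10⁻⁶ mol.
Product: Φ × n_abs = 0.10 × 8.902×10⁻⁶ = 8.902×10⁻⁷ mol.
As a count: 8.902×10⁻⁷ × 6.022×10²³ = 5.4×10¹⁷.

5.4×10¹⁷ initiating radicals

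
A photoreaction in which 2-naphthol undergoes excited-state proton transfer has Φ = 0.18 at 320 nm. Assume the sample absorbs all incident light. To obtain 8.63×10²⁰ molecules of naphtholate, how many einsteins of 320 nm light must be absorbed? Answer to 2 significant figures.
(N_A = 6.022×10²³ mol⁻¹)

Product: 8.63×10²⁰ / 6.022×10²³ = 0.001433 mol.
Photons that must be absorbed: 0.001433 / 0.18 = 0.007961 mol.

0.0080 einstein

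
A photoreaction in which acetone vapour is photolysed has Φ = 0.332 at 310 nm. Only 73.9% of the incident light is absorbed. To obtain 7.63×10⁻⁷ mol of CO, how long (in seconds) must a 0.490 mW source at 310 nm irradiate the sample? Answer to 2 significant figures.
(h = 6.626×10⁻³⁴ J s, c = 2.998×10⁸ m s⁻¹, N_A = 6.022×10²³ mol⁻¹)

t ≈ 2400 s

Photons that must be absorbed: 7.63×10⁻⁷ / 0.332 = 2.298×10⁻⁶ mol.
Incident photons needed: 2.298×10⁻⁶ / 0.739 = 3.110×10⁻⁶ mol.
Photon energy: hc/λ = 6.408×10⁻¹⁹ J; per mole, 3.859×10⁵ J mol⁻¹.
Energy required: 3.110×10⁻⁶ × 3.859×10⁵ = 1.200 J.
Time: 1.200 J / 0.00049 W = 2400 s.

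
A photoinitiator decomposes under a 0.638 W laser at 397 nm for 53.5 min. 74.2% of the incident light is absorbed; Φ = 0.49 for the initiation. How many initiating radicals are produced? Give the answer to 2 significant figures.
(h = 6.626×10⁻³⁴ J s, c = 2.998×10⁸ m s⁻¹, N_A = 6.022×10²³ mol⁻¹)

Photon energy at 397 nm: hc/λ = (6.626×10⁻³⁴)(2.998×10⁸)/(397×10⁻⁹) = 5.004×10⁻¹⁹ J.
Energy delivered: (0.638 W)(3210 s) = 2048 J.
Photons incident: 2048 / 5.004×10⁻¹⁹ = 4.093×10²¹, i.e. 4.093×10²¹/6.022×10²³ = 0.006797 mol.
Photons absorbed: 0.742 × 0.006797 = 0.005043 mol.
Product: Φ × n_abs = 0.49 × 0.005043 = 0.002471 mol.
As a count: 0.002471 × 6.022×10²³ = 1.5×10²¹.

1.5×10²¹ initiating radicals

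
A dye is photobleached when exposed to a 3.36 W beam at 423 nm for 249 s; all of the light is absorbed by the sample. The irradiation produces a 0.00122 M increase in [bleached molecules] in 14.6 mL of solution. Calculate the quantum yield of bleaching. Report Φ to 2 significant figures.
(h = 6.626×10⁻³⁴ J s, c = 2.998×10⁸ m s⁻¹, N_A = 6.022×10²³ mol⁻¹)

Product: (0.00122 M)(0.0146 L) = 1.781×10⁻⁵ mol.
Photon energy at 423 nm: hc/λ = (6.626×10⁻³⁴)(2.998×10⁸)/(423×10⁻⁹) = 4.696×10⁻¹⁹ J.
Energy delivered: (3.36 W)(249 s) = 836.6 J.
Photons incident: 836.6 / 4.696×10⁻¹⁹ = 1.782×10²¹, i.e. 1.782×10²¹/6.022×10²³ = 0.002959 mol.
Φ = 1.781×10⁻⁵ mol / 0.002959 mol photons = 0.0060.

Φ = 0.0060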